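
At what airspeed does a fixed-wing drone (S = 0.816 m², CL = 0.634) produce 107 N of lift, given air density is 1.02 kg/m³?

v = 20.1 m/s

L = ½ρv²S·CL ⇒ v = √(2L/(ρ·S·CL))
v = √(2 × 107 / (1.02 × 0.816 × 0.634)) = √405.5 = 20.1 m/s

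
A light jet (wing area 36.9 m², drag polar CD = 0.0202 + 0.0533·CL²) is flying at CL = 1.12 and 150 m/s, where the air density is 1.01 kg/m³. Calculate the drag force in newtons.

D = 36500 N

CD = 0.0202 + 0.0533 × 1.12² = 0.08706
D = ½ρv²S·CD = ½ × 1.01 × 150² × 36.9 × 0.08706 = 36500 N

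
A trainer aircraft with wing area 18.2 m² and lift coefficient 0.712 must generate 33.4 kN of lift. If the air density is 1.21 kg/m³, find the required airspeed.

L = ½ρv²S·CL ⇒ v = √(2L/(ρ·S·CL))
v = √(2 × 33400 / (1.21 × 18.2 × 0.712)) = √4260 = 65.3 m/s

v = 65.3 m/s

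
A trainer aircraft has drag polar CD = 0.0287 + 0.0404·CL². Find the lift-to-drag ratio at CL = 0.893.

L/D = 14.7

CD = 0.0287 + 0.0404 × 0.893² = 0.06092
L/D = CL/CD = 0.893 / 0.06092 = 14.7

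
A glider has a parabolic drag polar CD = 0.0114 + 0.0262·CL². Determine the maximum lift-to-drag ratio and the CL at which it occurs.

For CD = CD0 + K·CL², (L/D)max occurs at CL* = √(CD0/K) and equals 1/(2√(K·CD0)).
(L/D)max = 1/(2√(0.0262 × 0.0114)) = 1/(2 × 0.01728) = 28.9
CL* = √(0.0114/0.0262) = 0.66

(L/D)max = 28.9, at CL = 0.66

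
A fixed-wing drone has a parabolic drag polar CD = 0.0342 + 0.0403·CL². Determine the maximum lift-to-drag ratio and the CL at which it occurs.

For CD = CD0 + K·CL², (L/D)max occurs at CL* = √(CD0/K) and equals 1/(2√(K·CD0)).
(L/D)max = 1/(2√(0.0403 × 0.0342)) = 1/(2 × 0.03712) = 13.5
CL* = √(0.0342/0.0403) = 0.921

(L/D)max = 13.5, at CL = 0.921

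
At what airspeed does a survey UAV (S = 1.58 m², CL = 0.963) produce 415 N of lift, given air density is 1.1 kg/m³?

v = 22.3 m/s

L = ½ρv²S·CL ⇒ v = √(2L/(ρ·S·CL))
v = √(2 × 415 / (1.1 × 1.58 × 0.963)) = √495.9 = 22.3 m/s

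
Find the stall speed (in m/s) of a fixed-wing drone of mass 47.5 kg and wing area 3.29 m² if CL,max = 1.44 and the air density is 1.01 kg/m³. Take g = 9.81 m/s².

Stall occurs when L = W at CL,max. W = mg = 47.5 × 9.81 = 466 N.
V_stall = √(2W/(ρ·S·CL,max)) = √(2 × 466 / (1.01 × 3.29 × 1.44))
V_stall = √194.8 = 14 m/s

V_stall = 14 m/s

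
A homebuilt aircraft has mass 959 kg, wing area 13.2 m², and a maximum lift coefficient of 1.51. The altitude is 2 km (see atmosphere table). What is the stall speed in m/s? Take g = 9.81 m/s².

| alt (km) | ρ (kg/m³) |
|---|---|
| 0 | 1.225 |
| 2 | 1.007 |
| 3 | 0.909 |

At 2 km, from the table: ρ = 1.007 kg/m³.
At stall, lift equals weight: L = W = m·g = 959 × 9.81 = 9408 N.
From L = ½ρV²S·CL,max = W: V_stall = √(2W/(ρSCL,max)) = √(2·9408/(1.007·13.2·1.51))
V_stall = √937.4 = 30.6 m/s

V_stall = 30.6 m/s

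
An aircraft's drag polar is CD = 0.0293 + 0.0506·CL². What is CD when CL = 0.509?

CD = 0.0293 + 0.0506 × 0.509² = 0.0293 + 0.01311 = 0.0424

CD = 0.0424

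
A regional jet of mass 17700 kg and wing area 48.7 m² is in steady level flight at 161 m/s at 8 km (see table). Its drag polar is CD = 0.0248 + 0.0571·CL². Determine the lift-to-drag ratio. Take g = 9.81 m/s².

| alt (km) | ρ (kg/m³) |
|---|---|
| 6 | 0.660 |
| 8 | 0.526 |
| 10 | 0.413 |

At 8 km, from the table: ρ = 0.526 kg/m³.
Level flight ⇒ L = W = m·g = 17700 × 9.81 = 1.7364×10^5 N.
Dynamic pressure q = 0.5 × 0.526 × 161² = 6817 Pa.
Required CL = L/(qS) = 1.7364×10^5/(6817·48.7) = 0.523.
CD = 0.0248 + 0.0571 × 0.523² = 0.04042.
L/D = CL/CD = 0.523 / 0.04042 = 12.9

L/D = 12.9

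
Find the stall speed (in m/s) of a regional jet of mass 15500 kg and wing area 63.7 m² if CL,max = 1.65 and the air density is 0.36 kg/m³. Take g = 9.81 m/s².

V_stall = 89.7 m/s

Stall occurs when L = W at CL,max. W = mg = 15500 × 9.81 = 1.521×10^5 N.
From L = ½ρV²S·CL,max = W: V_stall = √(2W/(ρSCL,max)) = √(2·1.521×10^5/(0.36·63.7·1.65))
V_stall = √8037 = 89.7 m/s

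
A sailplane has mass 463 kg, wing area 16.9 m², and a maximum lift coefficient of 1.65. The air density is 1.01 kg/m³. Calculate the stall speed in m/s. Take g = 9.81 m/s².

V_stall = 18 m/s

At stall, lift equals weight: L = W = m·g = 463 × 9.81 = 4542 N.
From L = ½ρV²S·CL,max = W: V_stall = √(2W/(ρSCL,max)) = √(2·4542/(1.01·16.9·1.65))
V_stall = √322.5 = 18 m/s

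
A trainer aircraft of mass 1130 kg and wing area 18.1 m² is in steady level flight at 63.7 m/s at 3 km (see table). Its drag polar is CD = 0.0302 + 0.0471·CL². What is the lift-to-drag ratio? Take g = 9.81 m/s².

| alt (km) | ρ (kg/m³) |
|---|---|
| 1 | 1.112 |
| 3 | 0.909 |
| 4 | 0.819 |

L/D = 9.38

At 3 km, from the table: ρ = 0.909 kg/m³.
Level flight ⇒ L = W = m·g = 1130 × 9.81 = 11085 N.
Dynamic pressure q = 0.5 × 0.909 × 63.7² = 1844 Pa.
CL = W/(q·S) = 11085 / (1844 × 18.1) = 0.3321.
CD = 0.0302 + 0.0471 × 0.3321² = 0.03539.
L/D = CL/CD = 0.3321 / 0.03539 = 9.38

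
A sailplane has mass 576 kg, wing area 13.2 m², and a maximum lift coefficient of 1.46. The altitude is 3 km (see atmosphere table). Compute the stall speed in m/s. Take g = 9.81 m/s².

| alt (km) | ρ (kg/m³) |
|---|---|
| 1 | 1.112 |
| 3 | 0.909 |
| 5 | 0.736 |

At 3 km, from the table: ρ = 0.909 kg/m³.
Weight W = mg = 576 × 9.81 = 5651 N.
From L = ½ρV²S·CL,max = W: V_stall = √(2W/(ρSCL,max)) = √(2·5651/(0.909·13.2·1.46))
V_stall = √645.1 = 25.4 m/s

V_stall = 25.4 m/s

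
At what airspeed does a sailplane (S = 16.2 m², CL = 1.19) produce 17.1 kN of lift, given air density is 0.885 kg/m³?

v = 44.8 m/s

L = ½ρv²S·CL ⇒ v = √(2L/(ρ·S·CL))
v = √(2 × 17100 / (0.885 × 16.2 × 1.19)) = √2005 = 44.8 m/s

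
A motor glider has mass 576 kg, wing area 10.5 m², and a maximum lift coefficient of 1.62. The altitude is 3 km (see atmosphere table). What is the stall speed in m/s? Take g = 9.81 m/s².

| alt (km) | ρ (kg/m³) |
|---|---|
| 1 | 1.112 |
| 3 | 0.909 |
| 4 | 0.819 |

At 3 km, from the table: ρ = 0.909 kg/m³.
At stall, lift equals weight: L = W = m·g = 576 × 9.81 = 5651 N.
V_stall = √(2W/(ρ·S·CL,max)) = √(2 × 5651 / (0.909 × 10.5 × 1.62))
V_stall = √730.9 = 27 m/s

V_stall = 27 m/s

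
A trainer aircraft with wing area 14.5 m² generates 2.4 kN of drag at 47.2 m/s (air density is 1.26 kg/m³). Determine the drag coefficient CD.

From D = ½ρv²S·CD, rearranging gives CD = 2D/(ρv²S).
CD = 2 × 2400 / (1.26 × 47.2² × 14.5) = 0.118

CD = 0.118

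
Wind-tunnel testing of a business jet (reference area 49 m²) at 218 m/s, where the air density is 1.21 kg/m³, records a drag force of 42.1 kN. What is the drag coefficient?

CD = 0.0299

From D = ½ρv²S·CD, rearranging gives CD = 2D/(ρv²S).
CD = 2 × 42100 / (1.21 × 218² × 49) = 0.0299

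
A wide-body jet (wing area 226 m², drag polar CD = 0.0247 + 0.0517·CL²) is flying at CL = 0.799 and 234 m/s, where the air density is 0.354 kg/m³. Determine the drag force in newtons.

CD = 0.0247 + 0.0517 × 0.799² = 0.05771
D = ½ρv²S·CD = ½ × 0.354 × 234² × 226 × 0.05771 = 1.26×10^5 N

D = 1.26×10^5 N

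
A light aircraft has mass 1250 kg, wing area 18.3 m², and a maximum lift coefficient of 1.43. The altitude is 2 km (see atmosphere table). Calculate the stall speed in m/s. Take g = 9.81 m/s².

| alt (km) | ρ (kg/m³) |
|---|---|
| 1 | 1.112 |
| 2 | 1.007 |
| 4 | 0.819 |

At 2 km, from the table: ρ = 1.007 kg/m³.
At stall, lift equals weight: L = W = m·g = 1250 × 9.81 = 12260 N.
From L = ½ρV²S·CL,max = W: V_stall = √(2W/(ρSCL,max)) = √(2·12260/(1.007·18.3·1.43))
V_stall = √930.7 = 30.5 m/s

V_stall = 30.5 m/s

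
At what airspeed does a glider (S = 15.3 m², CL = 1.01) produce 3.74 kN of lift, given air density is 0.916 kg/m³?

L = ½ρv²S·CL ⇒ v = √(2L/(ρ·S·CL))
v = √(2 × 3740 / (0.916 × 15.3 × 1.01)) = √528.4 = 23 m/s

v = 23 m/s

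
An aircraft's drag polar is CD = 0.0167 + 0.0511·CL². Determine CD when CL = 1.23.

CD = 0.0167 + 0.0511 × 1.23² = 0.0167 + 0.07731 = 0.094

CD = 0.094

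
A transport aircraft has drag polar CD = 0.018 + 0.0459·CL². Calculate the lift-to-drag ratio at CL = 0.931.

L/D = 16.1

CD = 0.018 + 0.0459 × 0.931² = 0.05778
L/D = CL/CD = 0.931 / 0.05778 = 16.1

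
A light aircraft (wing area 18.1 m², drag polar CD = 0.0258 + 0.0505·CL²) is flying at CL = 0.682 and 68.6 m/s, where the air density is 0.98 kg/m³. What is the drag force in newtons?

D = 2060 N

CD = 0.0258 + 0.0505 × 0.682² = 0.04929
D = ½ρv²S·CD = ½ × 0.98 × 68.6² × 18.1 × 0.04929 = 2060 N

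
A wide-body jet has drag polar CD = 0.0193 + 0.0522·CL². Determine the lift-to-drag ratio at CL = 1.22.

L/D = 12.6

CD = 0.0193 + 0.0522 × 1.22² = 0.09699
L/D = CL/CD = 1.22 / 0.09699 = 12.6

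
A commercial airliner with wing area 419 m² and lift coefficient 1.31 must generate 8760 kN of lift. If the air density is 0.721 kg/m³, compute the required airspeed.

L = ½ρv²S·CL ⇒ v = √(2L/(ρ·S·CL))
v = √(2 × 8.76×10^6 / (0.721 × 419 × 1.31)) = √44270 = 210 m/s

v = 210 m/s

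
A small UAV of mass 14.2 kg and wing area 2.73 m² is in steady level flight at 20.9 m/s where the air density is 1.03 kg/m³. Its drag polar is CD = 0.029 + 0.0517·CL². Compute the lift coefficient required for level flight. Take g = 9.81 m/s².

Weight W = mg = 14.2 × 9.81 = 139.3 N; in level flight L = W.
q = ½ρv² = ½ × 1.03 × 20.9² = 225 Pa.
CL = W/(q·S) = 139.3 / (225 × 2.73) = 0.2268.

CL = 0.227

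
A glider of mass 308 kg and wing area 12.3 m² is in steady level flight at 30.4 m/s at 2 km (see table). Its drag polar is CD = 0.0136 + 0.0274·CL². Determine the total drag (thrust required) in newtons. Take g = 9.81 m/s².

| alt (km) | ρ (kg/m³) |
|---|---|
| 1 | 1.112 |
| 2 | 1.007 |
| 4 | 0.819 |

At 2 km, from the table: ρ = 1.007 kg/m³.
In steady level flight, lift balances weight: W = mg = 308 × 9.81 = 3021.5 N.
Dynamic pressure q = 0.5 × 1.007 × 30.4² = 465.3 Pa.
CL = 2W/(ρv²S) = 2×3021.5/(1.007×30.4²×12.3) = 0.5279.
CD = 0.0136 + 0.0274 × 0.5279² = 0.02124.
D = q·S·CD = 465.3 × 12.3 × 0.02124 = 121.5 N

D = 122 N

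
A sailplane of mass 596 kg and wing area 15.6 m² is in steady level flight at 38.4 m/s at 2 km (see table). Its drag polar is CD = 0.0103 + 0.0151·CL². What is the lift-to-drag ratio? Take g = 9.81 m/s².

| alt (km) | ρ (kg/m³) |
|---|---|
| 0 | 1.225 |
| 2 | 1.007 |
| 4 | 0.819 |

L/D = 35.7

At 2 km, from the table: ρ = 1.007 kg/m³.
Level flight ⇒ L = W = m·g = 596 × 9.81 = 5846.8 N.
q = ½ρv² = ½ × 1.007 × 38.4² = 742.4 Pa.
CL = 2W/(ρv²S) = 2×5846.8/(1.007×38.4²×15.6) = 0.5048.
CD = 0.0103 + 0.0151 × 0.5048² = 0.01415.
L/D = CL/CD = 0.5048 / 0.01415 = 35.7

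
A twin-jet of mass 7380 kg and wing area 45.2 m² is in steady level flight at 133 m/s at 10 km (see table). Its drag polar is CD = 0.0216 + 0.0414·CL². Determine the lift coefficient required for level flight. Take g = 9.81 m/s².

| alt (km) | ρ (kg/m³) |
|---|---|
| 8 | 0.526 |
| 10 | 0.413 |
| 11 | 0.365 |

CL = 0.438

At 10 km, from the table: ρ = 0.413 kg/m³.
Level flight ⇒ L = W = m·g = 7380 × 9.81 = 72398 N.
Dynamic pressure q = 0.5 × 0.413 × 133² = 3653 Pa.
CL = W/(q·S) = 72398 / (3653 × 45.2) = 0.4385.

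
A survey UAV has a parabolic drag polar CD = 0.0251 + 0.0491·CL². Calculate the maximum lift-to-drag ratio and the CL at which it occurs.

(L/D)max = 14.2, at CL = 0.715

For CD = CD0 + K·CL², (L/D)max occurs at CL* = √(CD0/K) and equals 1/(2√(K·CD0)).
(L/D)max = 1/(2√(0.0491 × 0.0251)) = 1/(2 × 0.03511) = 14.2
CL* = √(0.0251/0.0491) = 0.715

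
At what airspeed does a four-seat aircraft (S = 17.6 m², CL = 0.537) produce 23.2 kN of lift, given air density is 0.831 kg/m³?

L = ½ρv²S·CL ⇒ v = √(2L/(ρ·S·CL))
v = √(2 × 23200 / (0.831 × 17.6 × 0.537)) = √5908 = 76.9 m/s

v = 76.9 m/s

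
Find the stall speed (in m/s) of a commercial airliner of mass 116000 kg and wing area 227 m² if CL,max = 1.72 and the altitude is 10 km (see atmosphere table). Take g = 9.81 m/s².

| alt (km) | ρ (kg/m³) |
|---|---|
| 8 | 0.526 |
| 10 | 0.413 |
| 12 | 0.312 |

At 10 km, from the table: ρ = 0.413 kg/m³.
At stall, lift equals weight: L = W = m·g = 116000 × 9.81 = 1.138×10^6 N.
From L = ½ρV²S·CL,max = W: V_stall = √(2W/(ρSCL,max)) = √(2·1.138×10^6/(0.413·227·1.72))
V_stall = √14110 = 119 m/s

V_stall = 119 m/s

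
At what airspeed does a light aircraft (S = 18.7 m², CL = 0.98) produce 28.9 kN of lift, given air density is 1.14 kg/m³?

L = ½ρv²S·CL ⇒ v = √(2L/(ρ·S·CL))
v = √(2 × 28900 / (1.14 × 18.7 × 0.98)) = √2767 = 52.6 m/s

v = 52.6 m/s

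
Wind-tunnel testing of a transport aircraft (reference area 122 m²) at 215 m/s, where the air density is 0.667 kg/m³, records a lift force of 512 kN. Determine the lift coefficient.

From L = ½ρv²S·CL, rearranging gives CL = 2L/(ρv²S).
CL = 2 × 5.12×10^5 / (0.667 × 215² × 122) = 0.272

CL = 0.272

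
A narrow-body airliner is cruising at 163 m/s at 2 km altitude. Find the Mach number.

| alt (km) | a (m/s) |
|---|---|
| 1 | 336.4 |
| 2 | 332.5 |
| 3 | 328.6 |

M = 0.49

At 2 km, from the table: a = 332.5 m/s.
M = v/a = 163 / 332.5 = 0.49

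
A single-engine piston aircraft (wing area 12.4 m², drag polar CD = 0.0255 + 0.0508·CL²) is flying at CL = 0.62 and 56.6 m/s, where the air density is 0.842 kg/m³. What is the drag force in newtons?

D = 753 N

CD = 0.0255 + 0.0508 × 0.62² = 0.04503
D = ½ρv²S·CD = ½ × 0.842 × 56.6² × 12.4 × 0.04503 = 753 N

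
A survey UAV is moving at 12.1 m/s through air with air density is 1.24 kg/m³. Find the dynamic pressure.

q = ½ρv² = ½ × 1.24 × 12.1² = 90.8 Pa

q = 90.8 Pa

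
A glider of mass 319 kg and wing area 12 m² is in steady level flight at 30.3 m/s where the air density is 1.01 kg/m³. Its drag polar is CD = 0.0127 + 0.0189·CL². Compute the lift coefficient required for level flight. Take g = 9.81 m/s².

Weight W = mg = 319 × 9.81 = 3129.4 N; in level flight L = W.
Dynamic pressure q = 0.5 × 1.01 × 30.3² = 463.6 Pa.
Required CL = L/(qS) = 3129.4/(463.6·12) = 0.5625.

CL = 0.562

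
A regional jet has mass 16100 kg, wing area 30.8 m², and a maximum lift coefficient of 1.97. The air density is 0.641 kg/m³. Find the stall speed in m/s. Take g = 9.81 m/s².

Weight W = mg = 16100 × 9.81 = 1.579×10^5 N.
V_stall = √(2W/(ρ·S·CL,max)) = √(2 × 1.579×10^5 / (0.641 × 30.8 × 1.97))
V_stall = √8122 = 90.1 m/s

V_stall = 90.1 m/s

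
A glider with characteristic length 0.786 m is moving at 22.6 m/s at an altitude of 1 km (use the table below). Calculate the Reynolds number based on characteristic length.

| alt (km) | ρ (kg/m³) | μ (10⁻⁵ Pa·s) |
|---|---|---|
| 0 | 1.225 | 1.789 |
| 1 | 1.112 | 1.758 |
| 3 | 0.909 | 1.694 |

Re = 1.12×10^6

At 1 km, from the table: ρ = 1.112 kg/m³, μ = 1.758×10⁻⁵ Pa·s.
Re = ρ·v·c/μ = 1.112 × 22.6 × 0.786 / (1.758×10⁻⁵) = 1.12×10^6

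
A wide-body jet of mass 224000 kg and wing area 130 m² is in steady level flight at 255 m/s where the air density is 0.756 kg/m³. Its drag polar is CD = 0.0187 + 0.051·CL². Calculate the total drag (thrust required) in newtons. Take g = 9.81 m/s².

Weight W = mg = 224000 × 9.81 = 2.1974×10^6 N; in level flight L = W.
Dynamic pressure q = 0.5 × 0.756 × 255² = 24580 Pa.
CL = W/(q·S) = 2.1974×10^6 / (24580 × 130) = 0.6877.
CD = 0.0187 + 0.051 × 0.6877² = 0.04282.
D = q·S·CD = 24580 × 130 × 0.04282 = 1.368×10^5 N

D = 1.37×10^5 N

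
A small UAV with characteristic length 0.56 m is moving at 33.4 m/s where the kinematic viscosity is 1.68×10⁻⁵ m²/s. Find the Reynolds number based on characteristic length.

Re = 1.11×10^6

Re = v·c/ν = 33.4 × 0.56 / (1.68×10⁻⁵) = 1.11×10^6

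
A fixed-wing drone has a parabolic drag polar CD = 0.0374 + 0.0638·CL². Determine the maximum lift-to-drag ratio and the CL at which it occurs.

(L/D)max = 10.2, at CL = 0.766

For CD = CD0 + K·CL², (L/D)max occurs at CL* = √(CD0/K) and equals 1/(2√(K·CD0)).
(L/D)max = 1/(2√(0.0638 × 0.0374)) = 1/(2 × 0.04885) = 10.2
CL* = √(0.0374/0.0638) = 0.766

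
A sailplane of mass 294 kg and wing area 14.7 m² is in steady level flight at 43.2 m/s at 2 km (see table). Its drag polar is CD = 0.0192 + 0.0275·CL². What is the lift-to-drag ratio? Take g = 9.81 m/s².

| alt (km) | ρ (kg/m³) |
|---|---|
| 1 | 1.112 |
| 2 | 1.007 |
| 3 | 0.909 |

L/D = 10.2

At 2 km, from the table: ρ = 1.007 kg/m³.
Level flight ⇒ L = W = m·g = 294 × 9.81 = 2884.1 N.
q = ½ρv² = ½ × 1.007 × 43.2² = 939.7 Pa.
CL = W/(q·S) = 2884.1 / (939.7 × 14.7) = 0.2088.
CD = 0.0192 + 0.0275 × 0.2088² = 0.0204.
L/D = CL/CD = 0.2088 / 0.0204 = 10.2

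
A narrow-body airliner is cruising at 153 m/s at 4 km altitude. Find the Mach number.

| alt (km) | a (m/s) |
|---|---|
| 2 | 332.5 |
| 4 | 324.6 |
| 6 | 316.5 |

M = 0.471

At 4 km, from the table: a = 324.6 m/s.
M = v/a = 153 / 324.6 = 0.471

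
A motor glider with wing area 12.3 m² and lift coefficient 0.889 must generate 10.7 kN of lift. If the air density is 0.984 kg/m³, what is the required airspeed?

v = 44.6 m/s

L = ½ρv²S·CL ⇒ v = √(2L/(ρ·S·CL))
v = √(2 × 10700 / (0.984 × 12.3 × 0.889)) = √1989 = 44.6 m/s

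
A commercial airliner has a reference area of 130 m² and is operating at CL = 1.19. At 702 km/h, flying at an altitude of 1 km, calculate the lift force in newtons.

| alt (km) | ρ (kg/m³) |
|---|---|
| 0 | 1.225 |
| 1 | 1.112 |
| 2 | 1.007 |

At 1 km, from the table: ρ = 1.112 kg/m³.
Convert speed: v = 702 km/h ÷ 3.6 = 195 m/s.
L = ½ρv²S·CL = ½ × 1.112 × 195² × 130 × 1.19 = 3.27×10^6 N ≈ 3270 kN

L = 3.27×10^6 N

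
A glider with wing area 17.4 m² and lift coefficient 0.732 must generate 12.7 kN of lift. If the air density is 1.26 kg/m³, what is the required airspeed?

v = 39.8 m/s

L = ½ρv²S·CL ⇒ v = √(2L/(ρ·S·CL))
v = √(2 × 12700 / (1.26 × 17.4 × 0.732)) = √1583 = 39.8 m/s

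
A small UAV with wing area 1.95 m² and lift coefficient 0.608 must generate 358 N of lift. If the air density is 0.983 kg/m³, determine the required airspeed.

L = ½ρv²S·CL ⇒ v = √(2L/(ρ·S·CL))
v = √(2 × 358 / (0.983 × 1.95 × 0.608)) = √614.4 = 24.8 m/s

v = 24.8 m/s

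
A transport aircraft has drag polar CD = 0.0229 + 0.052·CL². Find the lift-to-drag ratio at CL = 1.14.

CD = 0.0229 + 0.052 × 1.14² = 0.09048
L/D = CL/CD = 1.14 / 0.09048 = 12.6

L/D = 12.6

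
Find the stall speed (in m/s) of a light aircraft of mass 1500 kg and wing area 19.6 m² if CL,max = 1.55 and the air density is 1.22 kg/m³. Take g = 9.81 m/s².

Stall occurs when L = W at CL,max. W = mg = 1500 × 9.81 = 14720 N.
V_stall = √(2W/(ρ·S·CL,max)) = √(2 × 14720 / (1.22 × 19.6 × 1.55))
V_stall = √794 = 28.2 m/s

V_stall = 28.2 m/s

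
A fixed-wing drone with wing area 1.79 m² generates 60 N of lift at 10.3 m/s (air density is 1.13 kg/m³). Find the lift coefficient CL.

CL = 0.559

From L = ½ρv²S·CL, rearranging gives CL = 2L/(ρv²S).
CL = 2 × 60 / (1.13 × 10.3² × 1.79) = 0.559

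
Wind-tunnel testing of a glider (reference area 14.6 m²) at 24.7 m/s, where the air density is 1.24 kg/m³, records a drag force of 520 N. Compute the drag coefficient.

From D = ½ρv²S·CD, rearranging gives CD = 2D/(ρv²S).
CD = 2 × 520 / (1.24 × 24.7² × 14.6) = 0.0942

CD = 0.0942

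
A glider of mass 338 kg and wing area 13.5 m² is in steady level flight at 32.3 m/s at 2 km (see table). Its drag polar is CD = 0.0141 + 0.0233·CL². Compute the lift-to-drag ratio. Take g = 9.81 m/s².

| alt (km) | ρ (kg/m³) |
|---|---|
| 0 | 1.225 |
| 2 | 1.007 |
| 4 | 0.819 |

L/D = 24.4

At 2 km, from the table: ρ = 1.007 kg/m³.
Weight W = mg = 338 × 9.81 = 3315.8 N; in level flight L = W.
Dynamic pressure q = 0.5 × 1.007 × 32.3² = 525.3 Pa.
Required CL = L/(qS) = 3315.8/(525.3·13.5) = 0.4676.
CD = 0.0141 + 0.0233 × 0.4676² = 0.01919.
L/D = CL/CD = 0.4676 / 0.01919 = 24.4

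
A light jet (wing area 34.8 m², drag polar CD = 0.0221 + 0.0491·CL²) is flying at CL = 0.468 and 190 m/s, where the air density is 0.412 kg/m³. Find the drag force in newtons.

CD = 0.0221 + 0.0491 × 0.468² = 0.03285
D = ½ρv²S·CD = ½ × 0.412 × 190² × 34.8 × 0.03285 = 8500 N

D = 8500 N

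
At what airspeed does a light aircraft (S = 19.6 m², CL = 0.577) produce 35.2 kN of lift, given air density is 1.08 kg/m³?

v = 75.9 m/s

L = ½ρv²S·CL ⇒ v = √(2L/(ρ·S·CL))
v = √(2 × 35200 / (1.08 × 19.6 × 0.577)) = √5764 = 75.9 m/s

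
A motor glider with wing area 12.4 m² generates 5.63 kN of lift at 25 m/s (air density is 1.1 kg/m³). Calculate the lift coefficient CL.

From L = ½ρv²S·CL, rearranging gives CL = 2L/(ρv²S).
CL = 2 × 5630 / (1.1 × 25² × 12.4) = 1.32

CL = 1.32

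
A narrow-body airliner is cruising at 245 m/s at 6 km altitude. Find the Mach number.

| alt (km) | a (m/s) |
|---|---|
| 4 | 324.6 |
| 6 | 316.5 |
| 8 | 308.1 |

M = 0.774

At 6 km, from the table: a = 316.5 m/s.
M = v/a = 245 / 316.5 = 0.774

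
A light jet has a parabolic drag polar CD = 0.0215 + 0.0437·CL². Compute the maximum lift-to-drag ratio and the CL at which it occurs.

For CD = CD0 + K·CL², (L/D)max occurs at CL* = √(CD0/K) and equals 1/(2√(K·CD0)).
(L/D)max = 1/(2√(0.0437 × 0.0215)) = 1/(2 × 0.03065) = 16.3
CL* = √(0.0215/0.0437) = 0.701

(L/D)max = 16.3, at CL = 0.701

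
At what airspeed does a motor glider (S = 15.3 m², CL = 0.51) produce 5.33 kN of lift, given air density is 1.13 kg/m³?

L = ½ρv²S·CL ⇒ v = √(2L/(ρ·S·CL))
v = √(2 × 5330 / (1.13 × 15.3 × 0.51)) = √1209 = 34.8 m/s

v = 34.8 m/s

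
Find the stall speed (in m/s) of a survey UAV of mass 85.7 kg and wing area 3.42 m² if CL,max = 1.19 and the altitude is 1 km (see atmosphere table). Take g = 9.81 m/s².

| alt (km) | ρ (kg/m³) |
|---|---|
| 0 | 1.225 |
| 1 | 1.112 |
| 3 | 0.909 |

At 1 km, from the table: ρ = 1.112 kg/m³.
Weight W = mg = 85.7 × 9.81 = 840.7 N.
V_stall = √(2W/(ρ·S·CL,max)) = √(2 × 840.7 / (1.112 × 3.42 × 1.19))
V_stall = √371.5 = 19.3 m/s

V_stall = 19.3 m/s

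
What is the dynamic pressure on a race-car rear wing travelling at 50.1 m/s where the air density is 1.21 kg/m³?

q = ½ρv² = ½ × 1.21 × 50.1² = 1520 Pa

q = 1520 Pa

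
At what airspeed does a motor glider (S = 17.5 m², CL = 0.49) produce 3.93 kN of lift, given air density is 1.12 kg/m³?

L = ½ρv²S·CL ⇒ v = √(2L/(ρ·S·CL))
v = √(2 × 3930 / (1.12 × 17.5 × 0.49)) = √818.4 = 28.6 m/s

v = 28.6 m/s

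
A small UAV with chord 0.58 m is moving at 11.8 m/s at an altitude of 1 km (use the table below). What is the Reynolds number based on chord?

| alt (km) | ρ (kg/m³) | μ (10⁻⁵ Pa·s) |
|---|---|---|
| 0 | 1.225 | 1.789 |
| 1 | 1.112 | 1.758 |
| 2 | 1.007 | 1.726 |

Re = 4.33×10^5

At 1 km, from the table: ρ = 1.112 kg/m³, μ = 1.758×10⁻⁵ Pa·s.
Re = ρ·v·c/μ = 1.112 × 11.8 × 0.58 / (1.758×10⁻⁵) = 4.33×10^5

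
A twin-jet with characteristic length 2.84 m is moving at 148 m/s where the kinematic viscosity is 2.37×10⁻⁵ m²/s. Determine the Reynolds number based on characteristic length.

Re = 1.77×10^7

Re = v·c/ν = 148 × 2.84 / (2.37×10⁻⁵) = 1.77×10^7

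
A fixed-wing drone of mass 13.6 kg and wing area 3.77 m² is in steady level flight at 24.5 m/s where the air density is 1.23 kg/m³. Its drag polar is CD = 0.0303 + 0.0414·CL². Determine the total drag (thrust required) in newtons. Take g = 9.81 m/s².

D = 42.7 N

Level flight ⇒ L = W = m·g = 13.6 × 9.81 = 133.42 N.
q = ½ρv² = ½ × 1.23 × 24.5² = 369.2 Pa.
CL = W/(q·S) = 133.42 / (369.2 × 3.77) = 0.09586.
CD = 0.0303 + 0.0414 × 0.09586² = 0.03068.
D = q·S·CD = 369.2 × 3.77 × 0.03068 = 42.7 N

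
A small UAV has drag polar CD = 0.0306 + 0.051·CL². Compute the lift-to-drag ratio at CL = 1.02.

CD = 0.0306 + 0.051 × 1.02² = 0.08366
L/D = CL/CD = 1.02 / 0.08366 = 12.2

L/D = 12.2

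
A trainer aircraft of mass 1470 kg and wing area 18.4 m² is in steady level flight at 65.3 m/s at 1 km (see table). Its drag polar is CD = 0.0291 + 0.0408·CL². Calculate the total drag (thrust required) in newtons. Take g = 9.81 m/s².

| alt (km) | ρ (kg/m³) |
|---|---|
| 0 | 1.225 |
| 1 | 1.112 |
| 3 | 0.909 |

At 1 km, from the table: ρ = 1.112 kg/m³.
Level flight ⇒ L = W = m·g = 1470 × 9.81 = 14421 N.
Dynamic pressure q = 0.5 × 1.112 × 65.3² = 2371 Pa.
Required CL = L/(qS) = 14421/(2371·18.4) = 0.3306.
CD = 0.0291 + 0.0408 × 0.3306² = 0.03356.
D = q·S·CD = 2371 × 18.4 × 0.03356 = 1464 N

D = 1460 N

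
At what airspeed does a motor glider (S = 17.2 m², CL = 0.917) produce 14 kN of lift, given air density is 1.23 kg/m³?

L = ½ρv²S·CL ⇒ v = √(2L/(ρ·S·CL))
v = √(2 × 14000 / (1.23 × 17.2 × 0.917)) = √1443 = 38 m/s

v = 38 m/s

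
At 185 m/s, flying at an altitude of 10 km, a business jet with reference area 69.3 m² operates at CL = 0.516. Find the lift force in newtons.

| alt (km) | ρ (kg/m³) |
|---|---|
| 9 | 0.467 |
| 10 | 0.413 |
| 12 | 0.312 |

At 10 km, from the table: ρ = 0.413 kg/m³.
Dynamic pressure q = ½ρv² = ½ × 0.413 × 185² = 7067 Pa.
L = q·S·CL = 7067 × 69.3 × 0.516 = 2.53×10^5 N ≈ 253 kN

L = 2.53×10^5 N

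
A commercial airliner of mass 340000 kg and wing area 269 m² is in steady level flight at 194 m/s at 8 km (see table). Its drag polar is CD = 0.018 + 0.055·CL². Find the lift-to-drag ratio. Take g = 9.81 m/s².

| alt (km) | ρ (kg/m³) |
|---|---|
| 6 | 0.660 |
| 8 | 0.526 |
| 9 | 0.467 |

At 8 km, from the table: ρ = 0.526 kg/m³.
In steady level flight, lift balances weight: W = mg = 340000 × 9.81 = 3.3354×10^6 N.
Dynamic pressure q = 0.5 × 0.526 × 194² = 9898 Pa.
CL = 2W/(ρv²S) = 2×3.3354×10^6/(0.526×194²×269) = 1.253.
CD = 0.018 + 0.055 × 1.253² = 0.1043.
L/D = CL/CD = 1.253 / 0.1043 = 12

L/D = 12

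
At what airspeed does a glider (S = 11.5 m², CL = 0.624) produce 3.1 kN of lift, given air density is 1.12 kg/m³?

L = ½ρv²S·CL ⇒ v = √(2L/(ρ·S·CL))
v = √(2 × 3100 / (1.12 × 11.5 × 0.624)) = √771.4 = 27.8 m/s

v = 27.8 m/s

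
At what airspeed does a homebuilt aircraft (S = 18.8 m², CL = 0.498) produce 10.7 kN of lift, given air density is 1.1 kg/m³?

L = ½ρv²S·CL ⇒ v = √(2L/(ρ·S·CL))
v = √(2 × 10700 / (1.1 × 18.8 × 0.498)) = √2078 = 45.6 m/s

v = 45.6 m/s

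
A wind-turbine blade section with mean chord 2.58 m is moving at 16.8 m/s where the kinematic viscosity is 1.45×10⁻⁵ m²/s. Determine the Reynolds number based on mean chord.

Re = 2.99×10^6

Re = v·c/ν = 16.8 × 2.58 / (1.45×10⁻⁵) = 2.99×10^6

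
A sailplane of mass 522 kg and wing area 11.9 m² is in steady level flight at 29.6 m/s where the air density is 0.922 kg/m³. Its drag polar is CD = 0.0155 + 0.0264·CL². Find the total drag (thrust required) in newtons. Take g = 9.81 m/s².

D = 219 N

Level flight ⇒ L = W = m·g = 522 × 9.81 = 5120.8 N.
q = ½ρv² = ½ × 0.922 × 29.6² = 403.9 Pa.
CL = W/(q·S) = 5120.8 / (403.9 × 11.9) = 1.065.
CD = 0.0155 + 0.0264 × 1.065² = 0.04547.
D = q·S·CD = 403.9 × 11.9 × 0.04547 = 218.5 N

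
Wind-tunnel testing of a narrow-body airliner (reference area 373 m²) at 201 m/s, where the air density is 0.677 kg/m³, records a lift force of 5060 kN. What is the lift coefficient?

CL = 0.992

From L = ½ρv²S·CL, rearranging gives CL = 2L/(ρv²S).
CL = 2 × 5.06×10^6 / (0.677 × 201² × 373) = 0.992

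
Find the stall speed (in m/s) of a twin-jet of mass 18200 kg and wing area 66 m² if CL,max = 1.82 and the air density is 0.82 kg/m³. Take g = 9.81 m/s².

V_stall = 60.2 m/s

Weight W = mg = 18200 × 9.81 = 1.785×10^5 N.
V_stall = √(2W/(ρ·S·CL,max)) = √(2 × 1.785×10^5 / (0.82 × 66 × 1.82))
V_stall = √3625 = 60.2 m/s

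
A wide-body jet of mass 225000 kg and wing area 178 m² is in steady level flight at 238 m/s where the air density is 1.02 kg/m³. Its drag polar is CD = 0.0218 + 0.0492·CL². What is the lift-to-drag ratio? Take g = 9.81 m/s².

L/D = 13.9

Level flight ⇒ L = W = m·g = 225000 × 9.81 = 2.2072×10^6 N.
q = ½ρv² = ½ × 1.02 × 238² = 28890 Pa.
Required CL = L/(qS) = 2.2072×10^6/(28890·178) = 0.4292.
CD = 0.0218 + 0.0492 × 0.4292² = 0.03087.
L/D = CL/CD = 0.4292 / 0.03087 = 13.9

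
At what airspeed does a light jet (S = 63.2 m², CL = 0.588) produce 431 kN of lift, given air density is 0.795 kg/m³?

L = ½ρv²S·CL ⇒ v = √(2L/(ρ·S·CL))
v = √(2 × 4.31×10^5 / (0.795 × 63.2 × 0.588)) = √29180 = 171 m/s

v = 171 m/s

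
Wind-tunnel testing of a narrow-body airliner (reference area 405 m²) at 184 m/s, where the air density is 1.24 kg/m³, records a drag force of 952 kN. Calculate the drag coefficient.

From D = ½ρv²S·CD, rearranging gives CD = 2D/(ρv²S).
CD = 2 × 9.52×10^5 / (1.24 × 184² × 405) = 0.112

CD = 0.112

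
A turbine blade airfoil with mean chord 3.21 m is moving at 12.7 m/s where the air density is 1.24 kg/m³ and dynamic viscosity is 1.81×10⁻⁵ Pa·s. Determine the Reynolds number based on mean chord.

Re = 2.79×10^6

Re = ρ·v·c/μ = 1.24 × 12.7 × 3.21 / (1.81×10⁻⁵) = 2.79×10^6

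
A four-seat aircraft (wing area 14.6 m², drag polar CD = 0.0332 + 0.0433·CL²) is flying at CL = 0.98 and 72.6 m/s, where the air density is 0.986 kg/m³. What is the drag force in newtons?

D = 2840 N

CD = 0.0332 + 0.0433 × 0.98² = 0.07479
D = ½ρv²S·CD = ½ × 0.986 × 72.6² × 14.6 × 0.07479 = 2840 N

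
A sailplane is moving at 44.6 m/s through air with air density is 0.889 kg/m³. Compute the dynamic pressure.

q = ½ρv² = ½ × 0.889 × 44.6² = 884 Pa

q = 884 Pa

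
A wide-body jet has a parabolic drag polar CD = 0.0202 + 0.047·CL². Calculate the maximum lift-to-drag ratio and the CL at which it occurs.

(L/D)max = 16.2, at CL = 0.656

For CD = CD0 + K·CL², (L/D)max occurs at CL* = √(CD0/K) and equals 1/(2√(K·CD0)).
(L/D)max = 1/(2√(0.047 × 0.0202)) = 1/(2 × 0.03081) = 16.2
CL* = √(0.0202/0.047) = 0.656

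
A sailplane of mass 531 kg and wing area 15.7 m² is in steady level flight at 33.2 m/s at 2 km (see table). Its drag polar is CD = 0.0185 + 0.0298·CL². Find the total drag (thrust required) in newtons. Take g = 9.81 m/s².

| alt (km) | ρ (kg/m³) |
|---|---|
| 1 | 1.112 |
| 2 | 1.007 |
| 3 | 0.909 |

At 2 km, from the table: ρ = 1.007 kg/m³.
Level flight ⇒ L = W = m·g = 531 × 9.81 = 5209.1 N.
Dynamic pressure q = 0.5 × 1.007 × 33.2² = 555 Pa.
CL = 2W/(ρv²S) = 2×5209.1/(1.007×33.2²×15.7) = 0.5978.
CD = 0.0185 + 0.0298 × 0.5978² = 0.02915.
D = q·S·CD = 555 × 15.7 × 0.02915 = 254 N

D = 254 N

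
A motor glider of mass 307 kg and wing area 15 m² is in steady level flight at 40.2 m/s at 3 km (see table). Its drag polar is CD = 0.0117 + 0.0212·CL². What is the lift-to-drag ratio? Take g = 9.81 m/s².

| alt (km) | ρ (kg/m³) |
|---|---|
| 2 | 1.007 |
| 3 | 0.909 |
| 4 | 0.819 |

At 3 km, from the table: ρ = 0.909 kg/m³.
Weight W = mg = 307 × 9.81 = 3011.7 N; in level flight L = W.
Dynamic pressure q = 0.5 × 0.909 × 40.2² = 734.5 Pa.
Required CL = L/(qS) = 3011.7/(734.5·15) = 0.2734.
CD = 0.0117 + 0.0212 × 0.2734² = 0.01328.
L/D = CL/CD = 0.2734 / 0.01328 = 20.6

L/D = 20.6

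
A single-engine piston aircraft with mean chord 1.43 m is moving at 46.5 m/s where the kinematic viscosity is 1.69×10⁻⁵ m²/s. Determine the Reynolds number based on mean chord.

Re = 3.93×10^6

Re = v·c/ν = 46.5 × 1.43 / (1.69×10⁻⁵) = 3.93×10^6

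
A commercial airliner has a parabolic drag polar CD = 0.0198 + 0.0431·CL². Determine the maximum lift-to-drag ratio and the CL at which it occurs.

For CD = CD0 + K·CL², (L/D)max occurs at CL* = √(CD0/K) and equals 1/(2√(K·CD0)).
(L/D)max = 1/(2√(0.0431 × 0.0198)) = 1/(2 × 0.02921) = 17.1
CL* = √(0.0198/0.0431) = 0.678

(L/D)max = 17.1, at CL = 0.678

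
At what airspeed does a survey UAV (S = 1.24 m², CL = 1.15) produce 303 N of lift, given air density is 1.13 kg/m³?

L = ½ρv²S·CL ⇒ v = √(2L/(ρ·S·CL))
v = √(2 × 303 / (1.13 × 1.24 × 1.15)) = √376.1 = 19.4 m/s

v = 19.4 m/s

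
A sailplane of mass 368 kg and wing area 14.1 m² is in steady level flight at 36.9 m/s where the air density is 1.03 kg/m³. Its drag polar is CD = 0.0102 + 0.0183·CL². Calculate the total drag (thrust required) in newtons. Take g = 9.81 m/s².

D = 125 N

Weight W = mg = 368 × 9.81 = 3610.1 N; in level flight L = W.
Dynamic pressure q = 0.5 × 1.03 × 36.9² = 701.2 Pa.
CL = 2W/(ρv²S) = 2×3610.1/(1.03×36.9²×14.1) = 0.3651.
CD = 0.0102 + 0.0183 × 0.3651² = 0.01264.
D = q·S·CD = 701.2 × 14.1 × 0.01264 = 125 N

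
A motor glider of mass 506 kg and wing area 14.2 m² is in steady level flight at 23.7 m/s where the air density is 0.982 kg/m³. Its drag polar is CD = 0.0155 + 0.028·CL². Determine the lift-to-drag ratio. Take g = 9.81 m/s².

L/D = 21

Weight W = mg = 506 × 9.81 = 4963.9 N; in level flight L = W.
Dynamic pressure q = 0.5 × 0.982 × 23.7² = 275.8 Pa.
CL = W/(q·S) = 4963.9 / (275.8 × 14.2) = 1.268.
CD = 0.0155 + 0.028 × 1.268² = 0.06048.
L/D = CL/CD = 1.268 / 0.06048 = 21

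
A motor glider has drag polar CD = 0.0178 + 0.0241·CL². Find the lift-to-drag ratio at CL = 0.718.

L/D = 23.8

CD = 0.0178 + 0.0241 × 0.718² = 0.03022
L/D = CL/CD = 0.718 / 0.03022 = 23.8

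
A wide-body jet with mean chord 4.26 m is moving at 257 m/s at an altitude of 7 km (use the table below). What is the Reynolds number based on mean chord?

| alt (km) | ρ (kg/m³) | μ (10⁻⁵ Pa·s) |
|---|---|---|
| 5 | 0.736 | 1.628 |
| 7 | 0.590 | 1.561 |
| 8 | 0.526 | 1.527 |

Re = 4.14×10^7

At 7 km, from the table: ρ = 0.590 kg/m³, μ = 1.561×10⁻⁵ Pa·s.
Re = ρ·v·c/μ = 0.59 × 257 × 4.26 / (1.561×10⁻⁵) = 4.14×10^7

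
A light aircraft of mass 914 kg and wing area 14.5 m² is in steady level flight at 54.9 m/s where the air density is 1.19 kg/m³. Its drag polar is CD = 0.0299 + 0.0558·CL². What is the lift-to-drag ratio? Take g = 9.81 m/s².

In steady level flight, lift balances weight: W = mg = 914 × 9.81 = 8966.3 N.
q = ½ρv² = ½ × 1.19 × 54.9² = 1793 Pa.
Required CL = L/(qS) = 8966.3/(1793·14.5) = 0.3448.
CD = 0.0299 + 0.0558 × 0.3448² = 0.03653.
L/D = CL/CD = 0.3448 / 0.03653 = 9.44

L/D = 9.44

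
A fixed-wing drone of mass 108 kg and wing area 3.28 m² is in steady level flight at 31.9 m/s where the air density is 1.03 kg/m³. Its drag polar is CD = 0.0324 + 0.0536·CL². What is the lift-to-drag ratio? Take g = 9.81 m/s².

Level flight ⇒ L = W = m·g = 108 × 9.81 = 1059.5 N.
Dynamic pressure q = 0.5 × 1.03 × 31.9² = 524.1 Pa.
Required CL = L/(qS) = 1059.5/(524.1·3.28) = 0.6164.
CD = 0.0324 + 0.0536 × 0.6164² = 0.05276.
L/D = CL/CD = 0.6164 / 0.05276 = 11.7

L/D = 11.7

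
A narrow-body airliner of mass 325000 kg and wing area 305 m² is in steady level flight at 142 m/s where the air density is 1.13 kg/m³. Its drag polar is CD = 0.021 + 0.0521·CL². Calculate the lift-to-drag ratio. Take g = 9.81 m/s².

L/D = 14.1

In steady level flight, lift balances weight: W = mg = 325000 × 9.81 = 3.1882×10^6 N.
q = ½ρv² = ½ × 1.13 × 142² = 11390 Pa.
CL = W/(q·S) = 3.1882×10^6 / (11390 × 305) = 0.9175.
CD = 0.021 + 0.0521 × 0.9175² = 0.06486.
L/D = CL/CD = 0.9175 / 0.06486 = 14.1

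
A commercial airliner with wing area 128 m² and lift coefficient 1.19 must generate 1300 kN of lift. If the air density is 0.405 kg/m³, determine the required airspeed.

L = ½ρv²S·CL ⇒ v = √(2L/(ρ·S·CL))
v = √(2 × 1.3×10^6 / (0.405 × 128 × 1.19)) = √42150 = 205 m/s

v = 205 m/s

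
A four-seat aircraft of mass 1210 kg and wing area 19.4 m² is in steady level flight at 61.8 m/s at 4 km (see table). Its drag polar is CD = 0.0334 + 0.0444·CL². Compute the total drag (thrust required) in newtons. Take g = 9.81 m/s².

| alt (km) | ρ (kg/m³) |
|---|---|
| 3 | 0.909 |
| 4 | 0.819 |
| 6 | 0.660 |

D = 1220 N

At 4 km, from the table: ρ = 0.819 kg/m³.
In steady level flight, lift balances weight: W = mg = 1210 × 9.81 = 11870 N.
Dynamic pressure q = 0.5 × 0.819 × 61.8² = 1564 Pa.
CL = 2W/(ρv²S) = 2×11870/(0.819×61.8²×19.4) = 0.3912.
CD = 0.0334 + 0.0444 × 0.3912² = 0.0402.
D = q·S·CD = 1564 × 19.4 × 0.0402 = 1220 N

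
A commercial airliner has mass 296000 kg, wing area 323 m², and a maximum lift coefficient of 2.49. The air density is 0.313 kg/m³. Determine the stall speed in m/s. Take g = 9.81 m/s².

V_stall = 152 m/s

Weight W = mg = 296000 × 9.81 = 2.904×10^6 N.
V_stall = √(2W/(ρ·S·CL,max)) = √(2 × 2.904×10^6 / (0.313 × 323 × 2.49))
V_stall = √23070 = 152 m/s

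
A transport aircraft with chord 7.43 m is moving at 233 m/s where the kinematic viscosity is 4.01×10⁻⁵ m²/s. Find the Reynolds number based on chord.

Re = 4.32×10^7

Re = v·c/ν = 233 × 7.43 / (4.01×10⁻⁵) = 4.32×10^7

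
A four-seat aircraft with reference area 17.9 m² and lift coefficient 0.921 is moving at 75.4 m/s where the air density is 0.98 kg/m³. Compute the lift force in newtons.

L = 45900 N

Dynamic pressure q = ½ρv² = ½ × 0.98 × 75.4² = 2786 Pa.
L = q·S·CL = 2786 × 17.9 × 0.921 = 45900 N ≈ 45.9 kN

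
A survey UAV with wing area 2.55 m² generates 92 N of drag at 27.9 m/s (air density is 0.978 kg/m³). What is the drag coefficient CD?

CD = 0.0948

From D = ½ρv²S·CD, rearranging gives CD = 2D/(ρv²S).
CD = 2 × 92 / (0.978 × 27.9² × 2.55) = 0.0948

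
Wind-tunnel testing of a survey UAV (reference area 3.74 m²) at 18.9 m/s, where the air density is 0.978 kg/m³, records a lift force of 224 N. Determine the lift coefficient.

CL = 0.343

From L = ½ρv²S·CL, rearranging gives CL = 2L/(ρv²S).
CL = 2 × 224 / (0.978 × 18.9² × 3.74) = 0.343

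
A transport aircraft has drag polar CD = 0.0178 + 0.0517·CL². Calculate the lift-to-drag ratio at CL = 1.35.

CD = 0.0178 + 0.0517 × 1.35² = 0.112
L/D = CL/CD = 1.35 / 0.112 = 12.1

L/D = 12.1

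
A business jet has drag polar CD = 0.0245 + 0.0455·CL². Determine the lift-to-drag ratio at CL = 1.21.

CD = 0.0245 + 0.0455 × 1.21² = 0.09112
L/D = CL/CD = 1.21 / 0.09112 = 13.3

L/D = 13.3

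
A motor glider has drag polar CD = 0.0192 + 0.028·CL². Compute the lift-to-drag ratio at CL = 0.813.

CD = 0.0192 + 0.028 × 0.813² = 0.03771
L/D = CL/CD = 0.813 / 0.03771 = 21.6

L/D = 21.6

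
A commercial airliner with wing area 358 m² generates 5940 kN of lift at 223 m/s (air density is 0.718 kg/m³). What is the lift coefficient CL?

From L = ½ρv²S·CL, rearranging gives CL = 2L/(ρv²S).
CL = 2 × 5.94×10^6 / (0.718 × 223² × 358) = 0.929

CL = 0.929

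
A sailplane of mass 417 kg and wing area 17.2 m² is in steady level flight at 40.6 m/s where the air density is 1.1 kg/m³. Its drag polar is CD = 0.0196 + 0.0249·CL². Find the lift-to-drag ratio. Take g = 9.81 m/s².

Level flight ⇒ L = W = m·g = 417 × 9.81 = 4090.8 N.
Dynamic pressure q = 0.5 × 1.1 × 40.6² = 906.6 Pa.
CL = 2W/(ρv²S) = 2×4090.8/(1.1×40.6²×17.2) = 0.2623.
CD = 0.0196 + 0.0249 × 0.2623² = 0.02131.
L/D = CL/CD = 0.2623 / 0.02131 = 12.3

L/D = 12.3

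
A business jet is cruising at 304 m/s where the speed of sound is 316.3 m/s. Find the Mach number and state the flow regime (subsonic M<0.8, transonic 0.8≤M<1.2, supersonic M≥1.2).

M = v/a = 304 / 316.3 = 0.961
M = 0.961 → transonic.

M = 0.961 (transonic)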